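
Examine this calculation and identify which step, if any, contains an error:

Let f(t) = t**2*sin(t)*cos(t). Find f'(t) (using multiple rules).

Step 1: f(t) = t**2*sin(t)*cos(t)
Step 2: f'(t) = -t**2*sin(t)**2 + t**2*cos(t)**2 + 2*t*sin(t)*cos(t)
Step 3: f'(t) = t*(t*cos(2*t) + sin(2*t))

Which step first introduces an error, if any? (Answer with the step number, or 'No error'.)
No error

All steps in this derivation are correct.
The final answer f'(t) = t*(t*cos(2*t) + sin(2*t)) is valid.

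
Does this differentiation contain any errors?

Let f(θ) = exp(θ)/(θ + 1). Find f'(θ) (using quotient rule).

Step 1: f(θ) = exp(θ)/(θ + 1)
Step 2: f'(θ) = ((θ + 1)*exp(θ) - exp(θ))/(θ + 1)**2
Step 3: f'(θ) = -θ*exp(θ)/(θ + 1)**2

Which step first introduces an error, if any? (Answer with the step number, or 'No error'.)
Step 3

Step 3 is incorrect due to a sign flip.
The step shows: -θ*exp(θ)/(θ + 1)**2
The correct value should be: θ*exp(θ)/(θ + 1)**2

Explanation: The sign of the whole expression was flipped: the term θ*exp(θ)/(θ + 1)**2 was incorrectly written as -θ*exp(θ)/(θ + 1)**2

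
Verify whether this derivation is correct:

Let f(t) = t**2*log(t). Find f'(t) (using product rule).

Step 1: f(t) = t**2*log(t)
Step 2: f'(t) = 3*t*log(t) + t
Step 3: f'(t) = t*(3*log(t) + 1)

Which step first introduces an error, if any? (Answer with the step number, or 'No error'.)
Step 2

Step 2 is incorrect due to a wrong coefficient.
The step shows: 3*t*log(t) + t
The correct value should be: 2*t*log(t) + t

Explanation: The coefficient 2 was incorrectly written as 3: the term 2*t*log(t) was incorrectly written as 3*t*log(t)
The later steps are derived from this incorrect expression, so the error originates in Step 2.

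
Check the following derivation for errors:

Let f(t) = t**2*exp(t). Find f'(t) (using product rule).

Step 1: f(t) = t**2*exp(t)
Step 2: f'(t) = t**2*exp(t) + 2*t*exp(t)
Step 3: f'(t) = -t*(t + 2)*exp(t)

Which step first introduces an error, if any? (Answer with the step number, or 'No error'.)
Step 3

Step 3 is incorrect due to a sign flip.
The step shows: -t*(t + 2)*exp(t)
The correct value should be: t*(t + 2)*exp(t)

Explanation: The sign of the whole expression was flipped: the term t*(t + 2)*exp(t) was incorrectly written as -t*(t + 2)*exp(t)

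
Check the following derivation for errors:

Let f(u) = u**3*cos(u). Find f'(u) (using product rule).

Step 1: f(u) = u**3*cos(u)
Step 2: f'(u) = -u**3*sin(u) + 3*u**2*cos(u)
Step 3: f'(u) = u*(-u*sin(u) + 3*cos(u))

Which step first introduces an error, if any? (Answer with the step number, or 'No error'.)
Step 3

Step 3 is incorrect due to a wrong exponent.
The step shows: u*(-u*sin(u) + 3*cos(u))
The correct value should be: u**2*(-u*sin(u) + 3*cos(u))

Explanation: The exponent 2 on u was incorrectly written as 1: the term u**2*(-u*sin(u) + 3*cos(u)) was incorrectly written as u*(-u*sin(u) + 3*cos(u))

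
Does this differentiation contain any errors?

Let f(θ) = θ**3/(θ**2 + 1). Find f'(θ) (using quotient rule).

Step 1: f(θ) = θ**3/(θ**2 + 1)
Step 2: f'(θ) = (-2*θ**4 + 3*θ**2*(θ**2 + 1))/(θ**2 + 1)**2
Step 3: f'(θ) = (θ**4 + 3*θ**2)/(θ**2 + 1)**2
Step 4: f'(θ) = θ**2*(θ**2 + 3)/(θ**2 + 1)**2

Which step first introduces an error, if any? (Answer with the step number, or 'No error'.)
No error

All steps in this derivation are correct.
The final answer f'(θ) = θ**2*(θ**2 + 3)/(θ**2 + 1)**2 is valid.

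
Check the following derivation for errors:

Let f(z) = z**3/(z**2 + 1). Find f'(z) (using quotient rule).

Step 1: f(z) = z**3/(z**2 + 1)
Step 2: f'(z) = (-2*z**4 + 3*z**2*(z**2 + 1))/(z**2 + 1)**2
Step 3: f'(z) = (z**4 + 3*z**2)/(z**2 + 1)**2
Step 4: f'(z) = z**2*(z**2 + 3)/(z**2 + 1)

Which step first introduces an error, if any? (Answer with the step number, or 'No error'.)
Step 4

Step 4 is incorrect due to a wrong exponent.
The step shows: z**2*(z**2 + 3)/(z**2 + 1)
The correct value should be: z**2*(z**2 + 3)/(z**2 + 1)**2

Explanation: The exponent -2 on z**2 + 1 was incorrectly written as -1: the term z**2*(z**2 + 3)/(z**2 + 1)**2 was incorrectly written as z**2*(z**2 + 3)/(z**2 + 1)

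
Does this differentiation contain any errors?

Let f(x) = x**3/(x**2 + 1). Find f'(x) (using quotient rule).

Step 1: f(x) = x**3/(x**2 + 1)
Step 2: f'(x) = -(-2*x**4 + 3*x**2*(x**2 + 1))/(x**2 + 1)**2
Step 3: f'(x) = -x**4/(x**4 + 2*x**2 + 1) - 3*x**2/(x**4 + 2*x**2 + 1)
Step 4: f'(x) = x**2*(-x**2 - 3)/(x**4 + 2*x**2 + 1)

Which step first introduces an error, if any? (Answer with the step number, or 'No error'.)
Step 2

Step 2 is incorrect due to a sign flip.
The step shows: -(-2*x**4 + 3*x**2*(x**2 + 1))/(x**2 + 1)**2
The correct value should be: (-2*x**4 + 3*x**2*(x**2 + 1))/(x**2 + 1)**2

Explanation: The sign of the whole expression was flipped: the term (-2*x**4 + 3*x**2*(x**2 + 1))/(x**2 + 1)**2 was incorrectly written as -(-2*x**4 + 3*x**2*(x**2 + 1))/(x**2 + 1)**2
The later steps are derived from this incorrect expression, so the error originates in Step 2.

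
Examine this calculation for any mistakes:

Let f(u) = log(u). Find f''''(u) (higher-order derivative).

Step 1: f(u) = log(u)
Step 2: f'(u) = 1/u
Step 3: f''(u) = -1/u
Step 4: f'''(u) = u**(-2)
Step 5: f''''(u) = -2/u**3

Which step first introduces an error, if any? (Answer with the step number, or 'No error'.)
Step 3

Step 3 is incorrect due to a wrong exponent.
The step shows: -1/u
The correct value should be: -1/u**2

Explanation: The exponent -2 on u was incorrectly written as -1: the term -1/u**2 was incorrectly written as -1/u
The later steps are derived from this incorrect expression, so the error originates in Step 3.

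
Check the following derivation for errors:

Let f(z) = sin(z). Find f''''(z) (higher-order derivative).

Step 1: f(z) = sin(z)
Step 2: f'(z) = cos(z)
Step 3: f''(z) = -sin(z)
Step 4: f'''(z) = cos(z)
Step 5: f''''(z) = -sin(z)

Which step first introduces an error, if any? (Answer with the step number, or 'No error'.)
Step 4

Step 4 is incorrect due to a sign flip.
The step shows: cos(z)
The correct value should be: -cos(z)

Explanation: The sign of the whole expression was flipped: the term -cos(z) was incorrectly written as cos(z)
The later steps are derived from this incorrect expression, so the error originates in Step 4.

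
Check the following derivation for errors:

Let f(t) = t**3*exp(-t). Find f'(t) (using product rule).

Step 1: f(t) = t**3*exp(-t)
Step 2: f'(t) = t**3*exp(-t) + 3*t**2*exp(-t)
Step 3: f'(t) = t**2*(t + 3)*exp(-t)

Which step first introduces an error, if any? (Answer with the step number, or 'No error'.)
Step 2

Step 2 is incorrect due to a sign flip.
The step shows: t**3*exp(-t) + 3*t**2*exp(-t)
The correct value should be: -t**3*exp(-t) + 3*t**2*exp(-t)

Explanation: The sign of one term was flipped: the term -t**3*exp(-t) was incorrectly written as t**3*exp(-t)
The later steps are derived from this incorrect expression, so the error originates in Step 2.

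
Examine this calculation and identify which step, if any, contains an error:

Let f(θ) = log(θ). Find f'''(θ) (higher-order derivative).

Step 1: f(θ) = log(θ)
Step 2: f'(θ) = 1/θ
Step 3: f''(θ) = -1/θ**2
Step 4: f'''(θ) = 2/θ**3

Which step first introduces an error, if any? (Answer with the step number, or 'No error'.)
No error

All steps in this derivation are correct.
The final answer f'''(θ) = 2/θ**3 is valid.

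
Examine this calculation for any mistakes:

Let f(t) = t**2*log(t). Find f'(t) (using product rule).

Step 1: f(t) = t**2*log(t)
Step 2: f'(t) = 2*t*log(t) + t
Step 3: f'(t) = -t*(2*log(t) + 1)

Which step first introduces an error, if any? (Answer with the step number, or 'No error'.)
Step 3

Step 3 is incorrect due to a sign flip.
The step shows: -t*(2*log(t) + 1)
The correct value should be: t*(2*log(t) + 1)

Explanation: The sign of the whole expression was flipped: the term t*(2*log(t) + 1) was incorrectly written as -t*(2*log(t) + 1)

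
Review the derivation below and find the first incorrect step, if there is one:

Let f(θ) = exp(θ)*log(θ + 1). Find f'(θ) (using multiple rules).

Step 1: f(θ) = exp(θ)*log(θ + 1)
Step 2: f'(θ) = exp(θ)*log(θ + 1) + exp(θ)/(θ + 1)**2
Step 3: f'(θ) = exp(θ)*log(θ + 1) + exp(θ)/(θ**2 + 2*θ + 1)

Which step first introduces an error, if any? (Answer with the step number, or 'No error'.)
Step 2

Step 2 is incorrect due to a wrong exponent.
The step shows: exp(θ)*log(θ + 1) + exp(θ)/(θ + 1)**2
The correct value should be: exp(θ)*log(θ + 1) + exp(θ)/(θ + 1)

Explanation: The exponent -1 on θ + 1 was incorrectly written as -2: the term exp(θ)/(θ + 1) was incorrectly written as exp(θ)/(θ + 1)**2
The later steps are derived from this incorrect expression, so the error originates in Step 2.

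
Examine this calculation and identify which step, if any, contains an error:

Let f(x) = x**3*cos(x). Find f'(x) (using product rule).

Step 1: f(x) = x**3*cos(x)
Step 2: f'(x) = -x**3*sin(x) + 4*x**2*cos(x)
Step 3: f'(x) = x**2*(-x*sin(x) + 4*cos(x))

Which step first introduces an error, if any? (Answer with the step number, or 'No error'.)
Step 2

Step 2 is incorrect due to a wrong coefficient.
The step shows: -x**3*sin(x) + 4*x**2*cos(x)
The correct value should be: -x**3*sin(x) + 3*x**2*cos(x)

Explanation: The coefficient 3 was incorrectly written as 4: the term 3*x**2*cos(x) was incorrectly written as 4*x**2*cos(x)
The later steps are derived from this incorrect expression, so the error originates in Step 2.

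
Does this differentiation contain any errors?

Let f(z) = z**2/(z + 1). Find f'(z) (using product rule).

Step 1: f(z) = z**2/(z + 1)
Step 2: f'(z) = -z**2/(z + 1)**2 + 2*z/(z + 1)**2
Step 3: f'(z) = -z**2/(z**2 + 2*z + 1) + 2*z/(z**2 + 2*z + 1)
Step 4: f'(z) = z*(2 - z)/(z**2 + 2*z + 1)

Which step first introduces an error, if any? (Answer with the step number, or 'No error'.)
Step 2

Step 2 is incorrect due to a wrong exponent.
The step shows: -z**2/(z + 1)**2 + 2*z/(z + 1)**2
The correct value should be: -z**2/(z + 1)**2 + 2*z/(z + 1)

Explanation: The exponent -1 on z + 1 was incorrectly written as -2: the term 2*z/(z + 1) was incorrectly written as 2*z/(z + 1)**2
The later steps are derived from this incorrect expression, so the error originates in Step 2.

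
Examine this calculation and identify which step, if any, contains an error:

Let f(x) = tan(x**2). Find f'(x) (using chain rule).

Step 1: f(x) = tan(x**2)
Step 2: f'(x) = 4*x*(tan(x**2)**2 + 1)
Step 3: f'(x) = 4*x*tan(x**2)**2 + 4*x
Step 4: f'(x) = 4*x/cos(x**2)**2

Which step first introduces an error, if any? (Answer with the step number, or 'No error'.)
Step 2

Step 2 is incorrect due to a wrong coefficient.
The step shows: 4*x*(tan(x**2)**2 + 1)
The correct value should be: 2*x*(tan(x**2)**2 + 1)

Explanation: The coefficient 2 was incorrectly written as 4: the term 2*x*(tan(x**2)**2 + 1) was incorrectly written as 4*x*(tan(x**2)**2 + 1)
The later steps are derived from this incorrect expression, so the error originates in Step 2.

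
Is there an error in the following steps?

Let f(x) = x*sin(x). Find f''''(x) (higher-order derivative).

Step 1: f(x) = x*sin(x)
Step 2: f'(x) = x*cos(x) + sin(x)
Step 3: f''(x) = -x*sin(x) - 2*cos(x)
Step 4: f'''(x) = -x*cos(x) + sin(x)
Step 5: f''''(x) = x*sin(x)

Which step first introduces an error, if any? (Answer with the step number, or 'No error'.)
Step 3

Step 3 is incorrect due to a sign flip.
The step shows: -x*sin(x) - 2*cos(x)
The correct value should be: -x*sin(x) + 2*cos(x)

Explanation: The sign of one term was flipped: the term 2*cos(x) was incorrectly written as -2*cos(x)
The later steps are derived from this incorrect expression, so the error originates in Step 3.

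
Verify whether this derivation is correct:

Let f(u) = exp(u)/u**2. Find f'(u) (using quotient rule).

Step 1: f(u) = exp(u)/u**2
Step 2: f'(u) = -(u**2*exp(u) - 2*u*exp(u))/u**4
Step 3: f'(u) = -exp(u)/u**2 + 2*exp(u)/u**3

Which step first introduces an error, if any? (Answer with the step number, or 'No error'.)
Step 2

Step 2 is incorrect due to a sign flip.
The step shows: -(u**2*exp(u) - 2*u*exp(u))/u**4
The correct value should be: (u**2*exp(u) - 2*u*exp(u))/u**4

Explanation: The sign of the whole expression was flipped: the term (u**2*exp(u) - 2*u*exp(u))/u**4 was incorrectly written as -(u**2*exp(u) - 2*u*exp(u))/u**4
The later steps are derived from this incorrect expression, so the error originates in Step 2.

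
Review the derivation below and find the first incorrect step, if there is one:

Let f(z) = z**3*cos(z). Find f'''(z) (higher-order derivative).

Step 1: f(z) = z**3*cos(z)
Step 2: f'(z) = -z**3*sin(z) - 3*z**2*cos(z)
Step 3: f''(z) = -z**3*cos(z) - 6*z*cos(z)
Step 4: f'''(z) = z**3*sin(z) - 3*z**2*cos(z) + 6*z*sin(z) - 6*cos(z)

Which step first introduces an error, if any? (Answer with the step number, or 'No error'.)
Step 2

Step 2 is incorrect due to a sign flip.
The step shows: -z**3*sin(z) - 3*z**2*cos(z)
The correct value should be: -z**3*sin(z) + 3*z**2*cos(z)

Explanation: The sign of one term was flipped: the term 3*z**2*cos(z) was incorrectly written as -3*z**2*cos(z)
The later steps are derived from this incorrect expression, so the error originates in Step 2.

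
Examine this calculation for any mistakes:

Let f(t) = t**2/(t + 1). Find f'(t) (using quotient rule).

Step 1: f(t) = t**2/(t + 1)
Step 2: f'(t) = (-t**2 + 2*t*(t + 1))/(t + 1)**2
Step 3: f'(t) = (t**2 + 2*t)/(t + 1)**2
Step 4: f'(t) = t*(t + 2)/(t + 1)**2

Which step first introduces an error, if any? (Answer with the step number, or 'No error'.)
No error

All steps in this derivation are correct.
The final answer f'(t) = t*(t + 2)/(t + 1)**2 is valid.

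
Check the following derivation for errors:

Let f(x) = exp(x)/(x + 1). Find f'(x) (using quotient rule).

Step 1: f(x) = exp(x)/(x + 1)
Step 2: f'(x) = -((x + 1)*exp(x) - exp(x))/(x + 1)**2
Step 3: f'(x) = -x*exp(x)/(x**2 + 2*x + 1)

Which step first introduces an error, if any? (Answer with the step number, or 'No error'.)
Step 2

Step 2 is incorrect due to a sign flip.
The step shows: -((x + 1)*exp(x) - exp(x))/(x + 1)**2
The correct value should be: ((x + 1)*exp(x) - exp(x))/(x + 1)**2

Explanation: The sign of the whole expression was flipped: the term ((x + 1)*exp(x) - exp(x))/(x + 1)**2 was incorrectly written as -((x + 1)*exp(x) - exp(x))/(x + 1)**2
The later steps are derived from this incorrect expression, so the error originates in Step 2.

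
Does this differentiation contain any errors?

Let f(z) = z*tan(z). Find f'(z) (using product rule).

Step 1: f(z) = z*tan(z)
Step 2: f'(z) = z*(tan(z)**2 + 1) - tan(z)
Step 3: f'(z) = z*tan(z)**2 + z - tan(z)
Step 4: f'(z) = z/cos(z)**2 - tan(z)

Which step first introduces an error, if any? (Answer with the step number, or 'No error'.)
Step 2

Step 2 is incorrect due to a sign flip.
The step shows: z*(tan(z)**2 + 1) - tan(z)
The correct value should be: z*(tan(z)**2 + 1) + tan(z)

Explanation: The sign of one term was flipped: the term tan(z) was incorrectly written as -tan(z)
The later steps are derived from this incorrect expression, so the error originates in Step 2.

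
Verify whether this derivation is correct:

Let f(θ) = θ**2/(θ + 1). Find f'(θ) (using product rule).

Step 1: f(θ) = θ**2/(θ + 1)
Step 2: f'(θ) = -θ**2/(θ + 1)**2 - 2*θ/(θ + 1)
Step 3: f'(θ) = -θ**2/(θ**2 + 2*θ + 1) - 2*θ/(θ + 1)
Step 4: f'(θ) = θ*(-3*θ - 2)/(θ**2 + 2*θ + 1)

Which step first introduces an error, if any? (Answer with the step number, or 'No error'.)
Step 2

Step 2 is incorrect due to a sign flip.
The step shows: -θ**2/(θ + 1)**2 - 2*θ/(θ + 1)
The correct value should be: -θ**2/(θ + 1)**2 + 2*θ/(θ + 1)

Explanation: The sign of one term was flipped: the term 2*θ/(θ + 1) was incorrectly written as -2*θ/(θ + 1)
The later steps are derived from this incorrect expression, so the error originates in Step 2.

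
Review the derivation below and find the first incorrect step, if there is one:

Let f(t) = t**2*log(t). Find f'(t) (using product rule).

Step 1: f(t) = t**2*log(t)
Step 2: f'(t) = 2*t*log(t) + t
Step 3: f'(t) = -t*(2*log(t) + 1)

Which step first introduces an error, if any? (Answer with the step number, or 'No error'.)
Step 3

Step 3 is incorrect due to a sign flip.
The step shows: -t*(2*log(t) + 1)
The correct value should be: t*(2*log(t) + 1)

Explanation: The sign of the whole expression was flipped: the term t*(2*log(t) + 1) was incorrectly written as -t*(2*log(t) + 1)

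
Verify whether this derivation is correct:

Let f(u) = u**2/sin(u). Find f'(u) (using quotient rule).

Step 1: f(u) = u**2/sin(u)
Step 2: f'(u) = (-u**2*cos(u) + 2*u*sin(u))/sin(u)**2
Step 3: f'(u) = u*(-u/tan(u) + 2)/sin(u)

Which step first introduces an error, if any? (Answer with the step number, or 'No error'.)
No error

All steps in this derivation are correct.
The final answer f'(u) = u*(-u/tan(u) + 2)/sin(u) is valid.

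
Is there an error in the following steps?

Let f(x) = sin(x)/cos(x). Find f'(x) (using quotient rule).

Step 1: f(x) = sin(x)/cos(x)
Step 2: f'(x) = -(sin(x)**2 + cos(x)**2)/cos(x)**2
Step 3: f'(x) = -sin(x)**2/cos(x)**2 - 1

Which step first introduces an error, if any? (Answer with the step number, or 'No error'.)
Step 2

Step 2 is incorrect due to a sign flip.
The step shows: -(sin(x)**2 + cos(x)**2)/cos(x)**2
The correct value should be: (sin(x)**2 + cos(x)**2)/cos(x)**2

Explanation: The sign of the whole expression was flipped: the term (sin(x)**2 + cos(x)**2)/cos(x)**2 was incorrectly written as -(sin(x)**2 + cos(x)**2)/cos(x)**2
The later steps are derived from this incorrect expression, so the error originates in Step 2.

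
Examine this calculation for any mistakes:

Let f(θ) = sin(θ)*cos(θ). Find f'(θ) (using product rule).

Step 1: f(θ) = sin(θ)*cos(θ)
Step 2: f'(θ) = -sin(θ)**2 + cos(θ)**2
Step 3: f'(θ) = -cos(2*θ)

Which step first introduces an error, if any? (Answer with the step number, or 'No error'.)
Step 3

Step 3 is incorrect due to a sign flip.
The step shows: -cos(2*θ)
The correct value should be: cos(2*θ)

Explanation: The sign of the whole expression was flipped: the term cos(2*θ) was incorrectly written as -cos(2*θ)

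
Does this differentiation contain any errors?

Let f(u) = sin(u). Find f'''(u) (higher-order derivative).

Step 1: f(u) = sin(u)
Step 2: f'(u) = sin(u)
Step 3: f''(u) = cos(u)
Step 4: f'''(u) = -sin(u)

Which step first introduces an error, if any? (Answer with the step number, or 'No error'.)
Step 2

Step 2 is incorrect due to a wrong trig function.
The step shows: sin(u)
The correct value should be: cos(u)

Explanation: cos(u) was incorrectly written as sin(u): the term cos(u) was incorrectly written as sin(u)
The later steps are derived from this incorrect expression, so the error originates in Step 2.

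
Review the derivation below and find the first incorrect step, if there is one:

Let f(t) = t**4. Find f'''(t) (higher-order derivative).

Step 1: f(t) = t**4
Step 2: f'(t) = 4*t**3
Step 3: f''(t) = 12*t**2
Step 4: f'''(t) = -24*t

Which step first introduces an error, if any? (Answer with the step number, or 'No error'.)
Step 4

Step 4 is incorrect due to a sign flip.
The step shows: -24*t
The correct value should be: 24*t

Explanation: The sign of the whole expression was flipped: the term 24*t was incorrectly written as -24*t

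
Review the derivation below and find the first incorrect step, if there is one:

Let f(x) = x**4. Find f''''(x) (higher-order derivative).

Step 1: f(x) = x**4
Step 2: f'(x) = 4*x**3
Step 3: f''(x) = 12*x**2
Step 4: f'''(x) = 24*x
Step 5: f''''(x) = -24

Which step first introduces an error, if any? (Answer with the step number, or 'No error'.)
Step 5

Step 5 is incorrect due to a sign flip.
The step shows: -24
The correct value should be: 24

Explanation: The sign of the whole expression was flipped: the term 24 was incorrectly written as -24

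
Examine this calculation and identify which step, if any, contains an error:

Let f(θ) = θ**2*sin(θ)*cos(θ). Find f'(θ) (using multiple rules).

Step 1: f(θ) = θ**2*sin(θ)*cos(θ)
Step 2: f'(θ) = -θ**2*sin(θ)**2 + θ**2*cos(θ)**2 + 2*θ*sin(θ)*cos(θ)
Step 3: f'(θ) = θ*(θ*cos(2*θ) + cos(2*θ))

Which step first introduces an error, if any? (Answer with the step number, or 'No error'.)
Step 3

Step 3 is incorrect due to a wrong trig function.
The step shows: θ*(θ*cos(2*θ) + cos(2*θ))
The correct value should be: θ*(θ*cos(2*θ) + sin(2*θ))

Explanation: sin(2*θ) was incorrectly written as cos(2*θ): the term θ*(θ*cos(2*θ) + sin(2*θ)) was incorrectly written as θ*(θ*cos(2*θ) + cos(2*θ))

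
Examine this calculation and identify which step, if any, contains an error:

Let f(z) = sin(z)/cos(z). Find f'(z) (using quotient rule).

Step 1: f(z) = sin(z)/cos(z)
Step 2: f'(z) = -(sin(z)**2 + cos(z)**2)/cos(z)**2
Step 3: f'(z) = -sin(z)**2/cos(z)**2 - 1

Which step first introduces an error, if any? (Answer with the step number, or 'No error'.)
Step 2

Step 2 is incorrect due to a sign flip.
The step shows: -(sin(z)**2 + cos(z)**2)/cos(z)**2
The correct value should be: (sin(z)**2 + cos(z)**2)/cos(z)**2

Explanation: The sign of the whole expression was flipped: the term (sin(z)**2 + cos(z)**2)/cos(z)**2 was incorrectly written as -(sin(z)**2 + cos(z)**2)/cos(z)**2
The later steps are derived from this incorrect expression, so the error originates in Step 2.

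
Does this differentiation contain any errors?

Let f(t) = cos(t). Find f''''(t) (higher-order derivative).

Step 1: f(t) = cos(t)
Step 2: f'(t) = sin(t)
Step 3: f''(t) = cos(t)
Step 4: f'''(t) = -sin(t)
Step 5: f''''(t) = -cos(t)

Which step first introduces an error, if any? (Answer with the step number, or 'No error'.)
Step 2

Step 2 is incorrect due to a sign flip.
The step shows: sin(t)
The correct value should be: -sin(t)

Explanation: The sign of the whole expression was flipped: the term -sin(t) was incorrectly written as sin(t)
The later steps are derived from this incorrect expression, so the error originates in Step 2.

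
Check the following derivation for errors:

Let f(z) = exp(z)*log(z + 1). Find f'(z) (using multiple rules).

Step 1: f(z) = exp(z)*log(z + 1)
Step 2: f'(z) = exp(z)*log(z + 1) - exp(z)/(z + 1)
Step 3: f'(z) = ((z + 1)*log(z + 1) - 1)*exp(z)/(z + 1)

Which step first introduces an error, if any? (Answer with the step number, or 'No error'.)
Step 2

Step 2 is incorrect due to a sign flip.
The step shows: exp(z)*log(z + 1) - exp(z)/(z + 1)
The correct value should be: exp(z)*log(z + 1) + exp(z)/(z + 1)

Explanation: The sign of one term was flipped: the term exp(z)/(z + 1) was incorrectly written as -exp(z)/(z + 1)
The later steps are derived from this incorrect expression, so the error originates in Step 2.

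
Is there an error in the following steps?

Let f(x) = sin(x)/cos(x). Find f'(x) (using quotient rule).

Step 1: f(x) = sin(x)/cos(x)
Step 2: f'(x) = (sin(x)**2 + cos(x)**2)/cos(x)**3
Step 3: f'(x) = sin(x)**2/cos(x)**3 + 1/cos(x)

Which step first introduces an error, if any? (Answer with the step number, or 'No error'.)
Step 2

Step 2 is incorrect due to a wrong exponent.
The step shows: (sin(x)**2 + cos(x)**2)/cos(x)**3
The correct value should be: (sin(x)**2 + cos(x)**2)/cos(x)**2

Explanation: The exponent -2 on cos(x) was incorrectly written as -3: the term (sin(x)**2 + cos(x)**2)/cos(x)**2 was incorrectly written as (sin(x)**2 + cos(x)**2)/cos(x)**3
The later steps are derived from this incorrect expression, so the error originates in Step 2.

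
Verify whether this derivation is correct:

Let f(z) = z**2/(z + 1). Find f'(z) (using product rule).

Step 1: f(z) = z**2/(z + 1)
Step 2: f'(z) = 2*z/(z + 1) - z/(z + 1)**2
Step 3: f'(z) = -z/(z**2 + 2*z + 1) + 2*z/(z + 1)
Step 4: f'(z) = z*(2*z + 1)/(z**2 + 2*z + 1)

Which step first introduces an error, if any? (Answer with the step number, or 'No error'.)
Step 2

Step 2 is incorrect due to a wrong exponent.
The step shows: 2*z/(z + 1) - z/(z + 1)**2
The correct value should be: -z**2/(z + 1)**2 + 2*z/(z + 1)

Explanation: The exponent 2 on z was incorrectly written as 1: the term -z**2/(z + 1)**2 was incorrectly written as -z/(z + 1)**2
The later steps are derived from this incorrect expression, so the error originates in Step 2.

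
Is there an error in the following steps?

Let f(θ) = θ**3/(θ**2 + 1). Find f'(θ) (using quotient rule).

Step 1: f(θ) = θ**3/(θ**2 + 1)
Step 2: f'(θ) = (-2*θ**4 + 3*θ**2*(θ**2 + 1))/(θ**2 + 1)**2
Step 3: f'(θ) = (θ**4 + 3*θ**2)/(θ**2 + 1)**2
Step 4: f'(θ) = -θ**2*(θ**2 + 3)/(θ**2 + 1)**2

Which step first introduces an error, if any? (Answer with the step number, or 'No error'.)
Step 4

Step 4 is incorrect due to a sign flip.
The step shows: -θ**2*(θ**2 + 3)/(θ**2 + 1)**2
The correct value should be: θ**2*(θ**2 + 3)/(θ**2 + 1)**2

Explanation: The sign of the whole expression was flipped: the term θ**2*(θ**2 + 3)/(θ**2 + 1)**2 was incorrectly written as -θ**2*(θ**2 + 3)/(θ**2 + 1)**2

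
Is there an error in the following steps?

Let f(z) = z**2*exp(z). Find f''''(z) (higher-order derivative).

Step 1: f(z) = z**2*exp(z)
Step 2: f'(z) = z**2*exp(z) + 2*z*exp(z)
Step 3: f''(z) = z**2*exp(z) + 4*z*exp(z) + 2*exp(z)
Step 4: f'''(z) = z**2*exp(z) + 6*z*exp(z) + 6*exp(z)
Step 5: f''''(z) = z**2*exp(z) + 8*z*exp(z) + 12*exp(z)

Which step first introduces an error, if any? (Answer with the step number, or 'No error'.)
No error

All steps in this derivation are correct.
The final answer f''''(z) = z**2*exp(z) + 8*z*exp(z) + 12*exp(z) is valid.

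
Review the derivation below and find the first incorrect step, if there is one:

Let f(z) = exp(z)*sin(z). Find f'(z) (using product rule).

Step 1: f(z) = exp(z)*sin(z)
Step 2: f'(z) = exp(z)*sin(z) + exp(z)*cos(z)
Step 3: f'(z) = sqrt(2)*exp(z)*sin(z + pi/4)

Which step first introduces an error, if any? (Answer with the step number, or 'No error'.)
No error

All steps in this derivation are correct.
The final answer f'(z) = sqrt(2)*exp(z)*sin(z + pi/4) is valid.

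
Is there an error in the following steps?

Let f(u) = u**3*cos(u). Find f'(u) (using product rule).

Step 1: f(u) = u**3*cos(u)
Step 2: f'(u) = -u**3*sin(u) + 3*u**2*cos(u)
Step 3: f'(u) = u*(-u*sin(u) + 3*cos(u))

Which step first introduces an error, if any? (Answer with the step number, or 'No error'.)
Step 3

Step 3 is incorrect due to a wrong exponent.
The step shows: u*(-u*sin(u) + 3*cos(u))
The correct value should be: u**2*(-u*sin(u) + 3*cos(u))

Explanation: The exponent 2 on u was incorrectly written as 1: the term u**2*(-u*sin(u) + 3*cos(u)) was incorrectly written as u*(-u*sin(u) + 3*cos(u))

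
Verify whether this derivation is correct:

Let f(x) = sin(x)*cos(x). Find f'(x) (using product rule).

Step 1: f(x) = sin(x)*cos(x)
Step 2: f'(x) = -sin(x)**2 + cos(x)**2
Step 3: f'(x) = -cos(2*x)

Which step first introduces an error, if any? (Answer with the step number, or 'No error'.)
Step 3

Step 3 is incorrect due to a sign flip.
The step shows: -cos(2*x)
The correct value should be: cos(2*x)

Explanation: The sign of the whole expression was flipped: the term cos(2*x) was incorrectly written as -cos(2*x)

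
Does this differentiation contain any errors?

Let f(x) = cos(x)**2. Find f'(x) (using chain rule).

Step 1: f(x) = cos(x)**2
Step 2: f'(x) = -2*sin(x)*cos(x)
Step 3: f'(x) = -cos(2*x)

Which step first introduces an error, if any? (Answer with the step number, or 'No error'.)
Step 3

Step 3 is incorrect due to a wrong trig function.
The step shows: -cos(2*x)
The correct value should be: -sin(2*x)

Explanation: sin(2*x) was incorrectly written as cos(2*x): the term -sin(2*x) was incorrectly written as -cos(2*x)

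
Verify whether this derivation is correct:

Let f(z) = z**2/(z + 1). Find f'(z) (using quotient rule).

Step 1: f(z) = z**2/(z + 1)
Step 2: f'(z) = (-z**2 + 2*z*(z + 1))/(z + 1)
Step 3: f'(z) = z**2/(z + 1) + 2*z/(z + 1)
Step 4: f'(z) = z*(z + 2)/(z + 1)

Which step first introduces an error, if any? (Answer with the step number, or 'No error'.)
Step 2

Step 2 is incorrect due to a wrong exponent.
The step shows: (-z**2 + 2*z*(z + 1))/(z + 1)
The correct value should be: (-z**2 + 2*z*(z + 1))/(z + 1)**2

Explanation: The exponent -2 on z + 1 was incorrectly written as -1: the term (-z**2 + 2*z*(z + 1))/(z + 1)**2 was incorrectly written as (-z**2 + 2*z*(z + 1))/(z + 1)
The later steps are derived from this incorrect expression, so the error originates in Step 2.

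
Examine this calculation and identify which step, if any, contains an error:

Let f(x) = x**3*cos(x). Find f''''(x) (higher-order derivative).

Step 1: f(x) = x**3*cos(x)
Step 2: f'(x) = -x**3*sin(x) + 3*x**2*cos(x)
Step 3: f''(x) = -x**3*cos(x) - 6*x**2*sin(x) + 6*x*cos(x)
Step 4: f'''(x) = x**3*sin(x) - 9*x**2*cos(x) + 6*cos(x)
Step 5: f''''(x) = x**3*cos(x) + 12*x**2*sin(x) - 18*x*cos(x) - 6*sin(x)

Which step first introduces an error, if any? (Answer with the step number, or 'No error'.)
Step 4

Step 4 is incorrect due to a dropped term.
The step shows: x**3*sin(x) - 9*x**2*cos(x) + 6*cos(x)
The correct value should be: x**3*sin(x) - 9*x**2*cos(x) - 18*x*sin(x) + 6*cos(x)

Explanation: A term was dropped: the term -18*x*sin(x) was incorrectly omitted
The later steps are derived from this incorrect expression, so the error originates in Step 4.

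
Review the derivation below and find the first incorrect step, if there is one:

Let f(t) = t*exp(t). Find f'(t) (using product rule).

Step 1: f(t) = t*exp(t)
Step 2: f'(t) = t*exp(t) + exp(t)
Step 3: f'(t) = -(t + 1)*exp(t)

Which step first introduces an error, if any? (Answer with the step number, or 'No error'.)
Step 3

Step 3 is incorrect due to a sign flip.
The step shows: -(t + 1)*exp(t)
The correct value should be: (t + 1)*exp(t)

Explanation: The sign of the whole expression was flipped: the term (t + 1)*exp(t) was incorrectly written as -(t + 1)*exp(t)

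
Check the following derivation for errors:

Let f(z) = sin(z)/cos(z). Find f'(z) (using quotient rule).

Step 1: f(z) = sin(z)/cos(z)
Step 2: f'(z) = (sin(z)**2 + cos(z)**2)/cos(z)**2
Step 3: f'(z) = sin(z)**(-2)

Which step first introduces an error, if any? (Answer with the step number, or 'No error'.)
Step 3

Step 3 is incorrect due to a wrong trig function.
The step shows: sin(z)**(-2)
The correct value should be: cos(z)**(-2)

Explanation: cos(z) was incorrectly written as sin(z): the term cos(z)**(-2) was incorrectly written as sin(z)**(-2)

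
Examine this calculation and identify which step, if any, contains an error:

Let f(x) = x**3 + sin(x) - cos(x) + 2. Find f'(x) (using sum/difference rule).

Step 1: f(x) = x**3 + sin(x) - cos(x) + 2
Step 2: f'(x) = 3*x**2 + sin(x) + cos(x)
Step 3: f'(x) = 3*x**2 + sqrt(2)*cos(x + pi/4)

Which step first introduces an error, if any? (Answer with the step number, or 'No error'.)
Step 3

Step 3 is incorrect due to a wrong trig function.
The step shows: 3*x**2 + sqrt(2)*cos(x + pi/4)
The correct value should be: 3*x**2 + sqrt(2)*sin(x + pi/4)

Explanation: sin(x + pi/4) was incorrectly written as cos(x + pi/4): the term sqrt(2)*sin(x + pi/4) was incorrectly written as sqrt(2)*cos(x + pi/4)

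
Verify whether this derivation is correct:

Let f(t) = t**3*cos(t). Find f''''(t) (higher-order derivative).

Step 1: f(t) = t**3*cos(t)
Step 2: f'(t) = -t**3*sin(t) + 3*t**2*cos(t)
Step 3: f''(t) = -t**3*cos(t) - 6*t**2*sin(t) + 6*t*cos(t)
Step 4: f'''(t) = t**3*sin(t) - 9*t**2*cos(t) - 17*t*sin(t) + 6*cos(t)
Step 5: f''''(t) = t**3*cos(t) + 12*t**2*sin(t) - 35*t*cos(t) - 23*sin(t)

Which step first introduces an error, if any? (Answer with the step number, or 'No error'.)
Step 4

Step 4 is incorrect due to a wrong coefficient.
The step shows: t**3*sin(t) - 9*t**2*cos(t) - 17*t*sin(t) + 6*cos(t)
The correct value should be: t**3*sin(t) - 9*t**2*cos(t) - 18*t*sin(t) + 6*cos(t)

Explanation: The coefficient -18 was incorrectly written as -17: the term -18*t*sin(t) was incorrectly written as -17*t*sin(t)
The later steps are derived from this incorrect expression, so the error originates in Step 4.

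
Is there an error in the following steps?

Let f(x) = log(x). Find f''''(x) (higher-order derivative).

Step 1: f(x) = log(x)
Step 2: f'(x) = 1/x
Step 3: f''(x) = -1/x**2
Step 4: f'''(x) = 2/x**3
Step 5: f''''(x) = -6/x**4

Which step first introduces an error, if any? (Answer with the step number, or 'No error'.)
No error

All steps in this derivation are correct.
The final answer f''''(x) = -6/x**4 is valid.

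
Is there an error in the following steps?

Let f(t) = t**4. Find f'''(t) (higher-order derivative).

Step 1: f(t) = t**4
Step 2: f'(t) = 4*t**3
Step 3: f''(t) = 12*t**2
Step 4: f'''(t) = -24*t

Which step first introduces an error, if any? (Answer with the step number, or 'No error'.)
Step 4

Step 4 is incorrect due to a sign flip.
The step shows: -24*t
The correct value should be: 24*t

Explanation: The sign of the whole expression was flipped: the term 24*t was incorrectly written as -24*t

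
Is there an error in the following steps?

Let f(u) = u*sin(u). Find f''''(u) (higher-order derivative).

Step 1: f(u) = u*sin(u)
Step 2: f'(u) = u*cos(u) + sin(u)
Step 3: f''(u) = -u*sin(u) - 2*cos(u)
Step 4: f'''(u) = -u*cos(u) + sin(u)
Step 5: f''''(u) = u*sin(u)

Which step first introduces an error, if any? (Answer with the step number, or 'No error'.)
Step 3

Step 3 is incorrect due to a sign flip.
The step shows: -u*sin(u) - 2*cos(u)
The correct value should be: -u*sin(u) + 2*cos(u)

Explanation: The sign of one term was flipped: the term 2*cos(u) was incorrectly written as -2*cos(u)
The later steps are derived from this incorrect expression, so the error originates in Step 3.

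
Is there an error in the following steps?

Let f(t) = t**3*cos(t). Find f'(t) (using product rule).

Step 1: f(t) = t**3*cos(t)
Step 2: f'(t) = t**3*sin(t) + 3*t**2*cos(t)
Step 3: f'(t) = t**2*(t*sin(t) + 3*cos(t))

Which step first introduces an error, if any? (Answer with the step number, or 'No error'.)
Step 2

Step 2 is incorrect due to a sign flip.
The step shows: t**3*sin(t) + 3*t**2*cos(t)
The correct value should be: -t**3*sin(t) + 3*t**2*cos(t)

Explanation: The sign of one term was flipped: the term -t**3*sin(t) was incorrectly written as t**3*sin(t)
The later steps are derived from this incorrect expression, so the error originates in Step 2.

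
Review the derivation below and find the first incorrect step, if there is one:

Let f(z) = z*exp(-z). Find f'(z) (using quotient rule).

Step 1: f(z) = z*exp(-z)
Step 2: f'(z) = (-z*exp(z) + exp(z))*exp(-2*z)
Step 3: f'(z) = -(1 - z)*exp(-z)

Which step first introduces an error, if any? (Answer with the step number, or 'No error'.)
Step 3

Step 3 is incorrect due to a sign flip.
The step shows: -(1 - z)*exp(-z)
The correct value should be: (1 - z)*exp(-z)

Explanation: The sign of the whole expression was flipped: the term (1 - z)*exp(-z) was incorrectly written as -(1 - z)*exp(-z)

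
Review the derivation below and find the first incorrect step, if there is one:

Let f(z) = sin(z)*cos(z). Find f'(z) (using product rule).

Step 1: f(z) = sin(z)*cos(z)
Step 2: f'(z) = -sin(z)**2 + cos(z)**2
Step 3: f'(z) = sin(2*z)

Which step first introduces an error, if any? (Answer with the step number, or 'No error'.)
Step 3

Step 3 is incorrect due to a wrong trig function.
The step shows: sin(2*z)
The correct value should be: cos(2*z)

Explanation: cos(2*z) was incorrectly written as sin(2*z): the term cos(2*z) was incorrectly written as sin(2*z)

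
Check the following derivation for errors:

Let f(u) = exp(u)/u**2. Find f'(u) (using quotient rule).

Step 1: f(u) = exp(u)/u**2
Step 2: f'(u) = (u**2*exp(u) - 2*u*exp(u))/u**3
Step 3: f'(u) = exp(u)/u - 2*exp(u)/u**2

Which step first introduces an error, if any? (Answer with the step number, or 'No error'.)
Step 2

Step 2 is incorrect due to a wrong exponent.
The step shows: (u**2*exp(u) - 2*u*exp(u))/u**3
The correct value should be: (u**2*exp(u) - 2*u*exp(u))/u**4

Explanation: The exponent -4 on u was incorrectly written as -3: the term (u**2*exp(u) - 2*u*exp(u))/u**4 was incorrectly written as (u**2*exp(u) - 2*u*exp(u))/u**3
The later steps are derived from this incorrect expression, so the error originates in Step 2.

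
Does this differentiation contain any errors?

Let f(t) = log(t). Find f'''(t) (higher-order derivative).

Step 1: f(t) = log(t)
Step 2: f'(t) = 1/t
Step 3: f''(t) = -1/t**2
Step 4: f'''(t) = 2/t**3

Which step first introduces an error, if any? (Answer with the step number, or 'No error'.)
No error

All steps in this derivation are correct.
The final answer f'''(t) = 2/t**3 is valid.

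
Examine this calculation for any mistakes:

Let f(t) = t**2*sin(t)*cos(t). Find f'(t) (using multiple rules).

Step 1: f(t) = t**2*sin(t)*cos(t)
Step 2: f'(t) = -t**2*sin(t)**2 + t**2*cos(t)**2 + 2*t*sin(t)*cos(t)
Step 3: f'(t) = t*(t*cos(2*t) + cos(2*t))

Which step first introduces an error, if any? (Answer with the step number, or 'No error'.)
Step 3

Step 3 is incorrect due to a wrong trig function.
The step shows: t*(t*cos(2*t) + cos(2*t))
The correct value should be: t*(t*cos(2*t) + sin(2*t))

Explanation: sin(2*t) was incorrectly written as cos(2*t): the term t*(t*cos(2*t) + sin(2*t)) was incorrectly written as t*(t*cos(2*t) + cos(2*t))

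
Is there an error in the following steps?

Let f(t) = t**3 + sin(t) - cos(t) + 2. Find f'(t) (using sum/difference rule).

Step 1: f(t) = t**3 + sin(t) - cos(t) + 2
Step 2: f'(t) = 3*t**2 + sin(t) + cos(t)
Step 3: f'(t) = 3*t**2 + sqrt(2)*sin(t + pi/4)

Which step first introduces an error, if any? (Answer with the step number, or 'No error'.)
No error

All steps in this derivation are correct.
The final answer f'(t) = 3*t**2 + sqrt(2)*sin(t + pi/4) is valid.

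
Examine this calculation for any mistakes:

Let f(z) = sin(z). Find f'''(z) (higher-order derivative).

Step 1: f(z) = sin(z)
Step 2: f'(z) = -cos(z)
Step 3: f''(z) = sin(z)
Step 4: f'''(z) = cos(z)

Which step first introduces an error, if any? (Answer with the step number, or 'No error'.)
Step 2

Step 2 is incorrect due to a sign flip.
The step shows: -cos(z)
The correct value should be: cos(z)

Explanation: The sign of the whole expression was flipped: the term cos(z) was incorrectly written as -cos(z)
The later steps are derived from this incorrect expression, so the error originates in Step 2.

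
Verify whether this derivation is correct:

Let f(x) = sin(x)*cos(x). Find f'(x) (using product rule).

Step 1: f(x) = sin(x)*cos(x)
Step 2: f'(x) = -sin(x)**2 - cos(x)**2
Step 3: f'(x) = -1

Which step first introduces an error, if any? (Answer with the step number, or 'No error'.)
Step 2

Step 2 is incorrect due to a sign flip.
The step shows: -sin(x)**2 - cos(x)**2
The correct value should be: -sin(x)**2 + cos(x)**2

Explanation: The sign of one term was flipped: the term cos(x)**2 was incorrectly written as -cos(x)**2
The later steps are derived from this incorrect expression, so the error originates in Step 2.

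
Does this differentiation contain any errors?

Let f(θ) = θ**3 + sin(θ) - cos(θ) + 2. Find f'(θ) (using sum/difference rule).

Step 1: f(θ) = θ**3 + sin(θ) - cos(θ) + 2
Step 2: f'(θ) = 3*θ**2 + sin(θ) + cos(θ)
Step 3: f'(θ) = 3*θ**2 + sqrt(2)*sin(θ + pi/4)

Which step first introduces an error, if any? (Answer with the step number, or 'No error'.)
No error

All steps in this derivation are correct.
The final answer f'(θ) = 3*θ**2 + sqrt(2)*sin(θ + pi/4) is valid.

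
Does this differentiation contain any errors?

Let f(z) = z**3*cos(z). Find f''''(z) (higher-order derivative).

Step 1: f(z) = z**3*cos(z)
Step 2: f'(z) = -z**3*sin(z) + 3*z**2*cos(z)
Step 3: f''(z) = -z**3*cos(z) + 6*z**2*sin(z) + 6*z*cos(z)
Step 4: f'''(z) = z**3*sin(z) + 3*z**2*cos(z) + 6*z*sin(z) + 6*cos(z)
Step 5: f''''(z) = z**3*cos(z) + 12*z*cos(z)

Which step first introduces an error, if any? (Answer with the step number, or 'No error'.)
Step 3

Step 3 is incorrect due to a sign flip.
The step shows: -z**3*cos(z) + 6*z**2*sin(z) + 6*z*cos(z)
The correct value should be: -z**3*cos(z) - 6*z**2*sin(z) + 6*z*cos(z)

Explanation: The sign of one term was flipped: the term -6*z**2*sin(z) was incorrectly written as 6*z**2*sin(z)
The later steps are derived from this incorrect expression, so the error originates in Step 3.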